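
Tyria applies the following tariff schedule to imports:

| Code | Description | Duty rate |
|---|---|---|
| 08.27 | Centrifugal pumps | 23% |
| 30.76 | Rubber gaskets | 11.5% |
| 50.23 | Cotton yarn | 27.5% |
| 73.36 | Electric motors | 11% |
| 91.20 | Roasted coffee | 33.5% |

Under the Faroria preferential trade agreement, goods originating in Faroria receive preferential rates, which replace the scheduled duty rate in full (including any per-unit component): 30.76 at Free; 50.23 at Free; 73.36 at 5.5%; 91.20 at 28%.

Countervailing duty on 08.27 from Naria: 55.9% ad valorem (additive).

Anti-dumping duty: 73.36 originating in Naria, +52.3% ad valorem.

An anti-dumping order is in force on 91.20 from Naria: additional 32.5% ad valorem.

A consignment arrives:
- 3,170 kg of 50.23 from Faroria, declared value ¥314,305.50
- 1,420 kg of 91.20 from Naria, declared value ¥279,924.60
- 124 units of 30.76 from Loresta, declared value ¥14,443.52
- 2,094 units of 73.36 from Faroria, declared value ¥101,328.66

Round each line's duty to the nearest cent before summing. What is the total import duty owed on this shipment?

Line 1 (50.23, Faroria, 3,170 kg, ¥314,305.50):
Base rate for 50.23 is 27.5%.
Origin Faroria qualifies under the Tyria–Faroria agreement and 50.23 is covered: preferential rate Free applies instead.
Duty = ¥314,305.50 × 0% = ¥0.00.
Line 2 (91.20, Naria, 1,420 kg, ¥279,924.60):
Base rate for 91.20 is 33.5%.
91.20 has an FTA preferential rate, but origin Naria is not Faroria; base rate stands.
Additional duty on 91.20 from Naria: +32.5%. Applied ad valorem rate: 33.5% + 32.5% = 66%.
Duty = ¥279,924.60 × 66% = ¥184,750.24.
Line 3 (30.76, Loresta, 124 units, ¥14,443.52):
Base rate for 30.76 is 11.5%.
30.76 has an FTA preferential rate, but origin Loresta is not Faroria; base rate stands.
Duty = ¥14,443.52 × 11.5% = ¥1,661.00.
Line 4 (73.36, Faroria, 2,094 units, ¥101,328.66):
Base rate for 73.36 is 11%.
Origin Faroria qualifies under the Tyria–Faroria agreement and 73.36 is covered: preferential rate 5.5% applies instead.
The additional-duty order on 73.36 targets Naria, not Faroria; it does not apply.
Duty = ¥101,328.66 × 5.5% = ¥5,573.08.
Total = ¥0.00 + ¥184,750.24 + ¥1,661.00 + ¥5,573.08 = ¥191,984.32.

¥191,984.32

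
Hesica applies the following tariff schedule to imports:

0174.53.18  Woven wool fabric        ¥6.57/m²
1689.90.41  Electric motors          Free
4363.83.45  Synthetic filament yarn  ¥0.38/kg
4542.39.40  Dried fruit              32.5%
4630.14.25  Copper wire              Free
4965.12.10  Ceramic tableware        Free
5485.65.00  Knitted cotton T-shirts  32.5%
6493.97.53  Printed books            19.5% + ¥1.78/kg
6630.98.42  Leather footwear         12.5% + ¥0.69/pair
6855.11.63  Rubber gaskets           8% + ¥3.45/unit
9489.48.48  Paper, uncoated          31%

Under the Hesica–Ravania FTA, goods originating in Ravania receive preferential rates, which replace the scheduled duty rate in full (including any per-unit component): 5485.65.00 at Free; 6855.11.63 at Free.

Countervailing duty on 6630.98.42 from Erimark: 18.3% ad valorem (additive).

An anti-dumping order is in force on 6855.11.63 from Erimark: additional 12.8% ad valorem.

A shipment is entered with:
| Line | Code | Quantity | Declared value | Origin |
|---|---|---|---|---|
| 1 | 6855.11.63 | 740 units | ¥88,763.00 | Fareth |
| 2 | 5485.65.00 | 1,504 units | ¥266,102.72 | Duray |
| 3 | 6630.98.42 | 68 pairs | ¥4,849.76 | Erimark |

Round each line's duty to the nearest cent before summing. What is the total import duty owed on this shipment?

¥97,678.07

Line 1 (6855.11.63, Fareth, 740 units, ¥88,763.00):
Base rate for 6855.11.63 is 8% + ¥3.45/unit.
6855.11.63 has an FTA preferential rate, but origin Fareth is not Ravania; base rate stands.
The additional-duty order on 6855.11.63 targets Erimark, not Fareth; it does not apply.
Duty = ¥88,763.00 × 8% + 740 × ¥3.45 = ¥9,654.04.
Line 2 (5485.65.00, Duray, 1,504 units, ¥266,102.72):
Base rate for 5485.65.00 is 32.5%.
5485.65.00 has an FTA preferential rate, but origin Duray is not Ravania; base rate stands.
Duty = ¥266,102.72 × 32.5% = ¥86,483.38.
Line 3 (6630.98.42, Erimark, 68 pairs, ¥4,849.76):
Base rate for 6630.98.42 is 12.5% + ¥0.69/pair.
Additional duty on 6630.98.42 from Erimark: +18.3%. Applied ad valorem rate: 12.5% + 18.3% = 30.8%.
Duty = ¥4,849.76 × 30.8% + 68 × ¥0.69 = ¥1,540.65.
Total = ¥9,654.04 + ¥86,483.38 + ¥1,540.65 = ¥97,678.07.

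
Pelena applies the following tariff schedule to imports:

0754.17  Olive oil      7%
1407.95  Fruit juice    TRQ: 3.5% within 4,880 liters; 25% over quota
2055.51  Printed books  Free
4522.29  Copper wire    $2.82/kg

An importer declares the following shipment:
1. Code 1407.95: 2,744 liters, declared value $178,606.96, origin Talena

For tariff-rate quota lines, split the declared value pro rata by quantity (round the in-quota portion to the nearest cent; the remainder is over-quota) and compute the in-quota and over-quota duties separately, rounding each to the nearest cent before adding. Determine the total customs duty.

$6,251.24

Line 1 (1407.95, Talena, 2,744 liters, $178,606.96):
Code 1407.95 is under a tariff-rate quota (threshold 4,880 liters). Quantity 2,744 liters is within the quota, so the in-quota rate 3.5% applies to the full value.
Duty = $178,606.96 × 3.5% = $6,251.24.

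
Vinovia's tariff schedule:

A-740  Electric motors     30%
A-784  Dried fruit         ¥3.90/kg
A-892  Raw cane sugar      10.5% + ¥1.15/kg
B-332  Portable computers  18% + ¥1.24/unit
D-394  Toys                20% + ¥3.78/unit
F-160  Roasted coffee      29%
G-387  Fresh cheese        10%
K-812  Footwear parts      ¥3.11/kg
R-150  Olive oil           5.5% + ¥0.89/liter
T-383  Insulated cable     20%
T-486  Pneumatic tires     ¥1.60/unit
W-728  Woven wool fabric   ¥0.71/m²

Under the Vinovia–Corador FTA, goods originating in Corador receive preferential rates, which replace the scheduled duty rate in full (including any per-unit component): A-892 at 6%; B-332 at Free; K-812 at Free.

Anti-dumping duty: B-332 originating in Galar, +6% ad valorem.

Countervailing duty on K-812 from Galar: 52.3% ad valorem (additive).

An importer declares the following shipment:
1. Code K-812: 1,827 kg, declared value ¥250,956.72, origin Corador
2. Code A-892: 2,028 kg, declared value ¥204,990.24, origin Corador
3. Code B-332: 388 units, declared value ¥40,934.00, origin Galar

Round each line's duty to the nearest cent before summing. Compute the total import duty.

Line 1 (K-812, Corador, 1,827 kg, ¥250,956.72):
Base rate for K-812 is ¥3.11/kg.
Origin Corador qualifies under the Vinovia–Corador agreement and K-812 is covered: preferential rate Free applies instead.
The additional-duty order on K-812 targets Galar, not Corador; it does not apply.
Duty = ¥250,956.72 × 0% = ¥0.00.
Line 2 (A-892, Corador, 2,028 kg, ¥204,990.24):
Base rate for A-892 is 10.5% + ¥1.15/kg.
Origin Corador qualifies under the Vinovia–Corador agreement and A-892 is covered: preferential rate 6% applies instead.
Duty = ¥204,990.24 × 6% = ¥12,299.41.
Line 3 (B-332, Galar, 388 units, ¥40,934.00):
Base rate for B-332 is 18% + ¥1.24/unit.
B-332 has an FTA preferential rate, but origin Galar is not Corador; base rate stands.
Additional duty on B-332 from Galar: +6%. Applied ad valorem rate: 18% + 6% = 24%.
Duty = ¥40,934.00 × 24% + 388 × ¥1.24 = ¥10,305.28.
Total = ¥0.00 + ¥12,299.41 + ¥10,305.28 = ¥22,604.69.

¥22,604.69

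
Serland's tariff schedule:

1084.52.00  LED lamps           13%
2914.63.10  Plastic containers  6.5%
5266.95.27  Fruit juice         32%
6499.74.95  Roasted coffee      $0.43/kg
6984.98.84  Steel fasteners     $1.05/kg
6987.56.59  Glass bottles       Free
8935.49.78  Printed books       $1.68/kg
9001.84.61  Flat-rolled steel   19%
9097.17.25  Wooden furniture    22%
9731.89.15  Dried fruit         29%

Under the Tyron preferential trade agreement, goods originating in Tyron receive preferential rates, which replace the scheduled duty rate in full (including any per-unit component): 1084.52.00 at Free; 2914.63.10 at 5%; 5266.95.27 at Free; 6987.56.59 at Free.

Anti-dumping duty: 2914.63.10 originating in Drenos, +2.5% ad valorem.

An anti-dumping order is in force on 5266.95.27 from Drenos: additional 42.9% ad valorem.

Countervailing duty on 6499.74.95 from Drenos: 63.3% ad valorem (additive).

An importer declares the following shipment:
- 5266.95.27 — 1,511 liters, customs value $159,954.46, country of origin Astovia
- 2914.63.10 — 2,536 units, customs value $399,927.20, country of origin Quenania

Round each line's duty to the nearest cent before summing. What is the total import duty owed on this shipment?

Line 1 (5266.95.27, Astovia, 1,511 liters, $159,954.46):
Base rate for 5266.95.27 is 32%.
5266.95.27 has an FTA preferential rate, but origin Astovia is not Tyron; base rate stands.
The additional-duty order on 5266.95.27 targets Drenos, not Astovia; it does not apply.
Duty = $159,954.46 × 32% = $51,185.43.
Line 2 (2914.63.10, Quenania, 2,536 units, $399,927.20):
Base rate for 2914.63.10 is 6.5%.
2914.63.10 has an FTA preferential rate, but origin Quenania is not Tyron; base rate stands.
The additional-duty order on 2914.63.10 targets Drenos, not Quenania; it does not apply.
Duty = $399,927.20 × 6.5% = $25,995.27.
Total = $51,185.43 + $25,995.27 = $77,180.70.

$77,180.70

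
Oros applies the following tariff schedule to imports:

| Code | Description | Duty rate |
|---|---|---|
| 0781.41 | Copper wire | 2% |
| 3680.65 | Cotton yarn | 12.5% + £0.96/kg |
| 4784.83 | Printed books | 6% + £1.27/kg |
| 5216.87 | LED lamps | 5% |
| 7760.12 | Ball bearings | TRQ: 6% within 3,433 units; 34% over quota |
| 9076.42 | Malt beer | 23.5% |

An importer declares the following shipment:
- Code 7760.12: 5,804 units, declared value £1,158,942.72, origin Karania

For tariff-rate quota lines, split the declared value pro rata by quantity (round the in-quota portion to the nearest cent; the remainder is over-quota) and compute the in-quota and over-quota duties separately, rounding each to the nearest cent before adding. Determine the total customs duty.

£202,100.13

Line 1 (7760.12, Karania, 5,804 units, £1,158,942.72):
Code 7760.12 is under a tariff-rate quota (threshold 3,433 units). In-quota: 3,433 units at 6%; over-quota: 2,371 units at 34%.
Pro-rata value split: in-quota = £1,158,942.72 × 3,433/5,804 = £685,501.44; over-quota = £1,158,942.72 − £685,501.44 = £473,441.28.
In-quota duty = £685,501.44 × 6% = £41,130.09. Over-quota duty = £473,441.28 × 34% = £160,970.04.
Line duty = £41,130.09 + £160,970.04 = £202,100.13.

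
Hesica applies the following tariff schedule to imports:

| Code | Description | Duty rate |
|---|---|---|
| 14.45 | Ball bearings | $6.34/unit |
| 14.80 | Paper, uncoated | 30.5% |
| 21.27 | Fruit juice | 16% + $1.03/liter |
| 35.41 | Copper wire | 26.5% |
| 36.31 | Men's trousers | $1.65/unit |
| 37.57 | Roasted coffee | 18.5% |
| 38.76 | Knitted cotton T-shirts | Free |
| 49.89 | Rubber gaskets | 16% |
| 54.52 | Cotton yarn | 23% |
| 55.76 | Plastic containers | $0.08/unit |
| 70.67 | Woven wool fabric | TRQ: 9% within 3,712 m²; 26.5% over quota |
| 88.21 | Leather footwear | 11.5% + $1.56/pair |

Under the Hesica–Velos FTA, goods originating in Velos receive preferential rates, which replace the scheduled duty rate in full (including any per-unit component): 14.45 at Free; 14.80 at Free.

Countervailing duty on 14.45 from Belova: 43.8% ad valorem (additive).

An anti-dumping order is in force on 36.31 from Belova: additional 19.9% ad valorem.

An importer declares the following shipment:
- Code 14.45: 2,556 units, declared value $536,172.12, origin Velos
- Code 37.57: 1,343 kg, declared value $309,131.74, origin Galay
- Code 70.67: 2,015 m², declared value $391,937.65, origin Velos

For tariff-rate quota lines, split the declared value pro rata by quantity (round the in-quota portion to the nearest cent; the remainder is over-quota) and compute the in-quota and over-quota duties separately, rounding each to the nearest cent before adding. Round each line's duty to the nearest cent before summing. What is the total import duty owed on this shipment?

$92,463.76

Line 1 (14.45, Velos, 2,556 units, $536,172.12):
Base rate for 14.45 is $6.34/unit.
Origin Velos qualifies under the Hesica–Velos agreement and 14.45 is covered: preferential rate Free applies instead.
The additional-duty order on 14.45 targets Belova, not Velos; it does not apply.
Duty = $536,172.12 × 0% = $0.00.
Line 2 (37.57, Galay, 1,343 kg, $309,131.74):
Base rate for 37.57 is 18.5%.
Duty = $309,131.74 × 18.5% = $57,189.37.
Line 3 (70.67, Velos, 2,015 m², $391,937.65):
Code 70.67 is under a tariff-rate quota (threshold 3,712 m²). Quantity 2,015 m² is within the quota, so the in-quota rate 9% applies to the full value.
Duty = $391,937.65 × 9% = $35,274.39.
Total = $0.00 + $57,189.37 + $35,274.39 = $92,463.76.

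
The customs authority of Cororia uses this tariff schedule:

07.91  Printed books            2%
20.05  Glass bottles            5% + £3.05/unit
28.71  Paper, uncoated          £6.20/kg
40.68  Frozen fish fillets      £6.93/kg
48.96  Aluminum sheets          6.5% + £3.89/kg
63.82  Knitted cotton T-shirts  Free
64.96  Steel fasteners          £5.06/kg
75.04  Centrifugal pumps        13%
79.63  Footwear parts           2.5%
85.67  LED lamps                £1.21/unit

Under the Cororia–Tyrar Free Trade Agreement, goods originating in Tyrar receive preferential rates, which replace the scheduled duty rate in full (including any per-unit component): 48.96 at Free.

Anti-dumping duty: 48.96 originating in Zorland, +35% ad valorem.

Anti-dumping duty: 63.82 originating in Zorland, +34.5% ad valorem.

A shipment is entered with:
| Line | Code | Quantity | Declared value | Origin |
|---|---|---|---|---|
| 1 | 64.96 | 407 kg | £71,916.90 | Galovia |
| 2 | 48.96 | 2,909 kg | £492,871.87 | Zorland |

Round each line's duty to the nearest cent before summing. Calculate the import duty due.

£217,917.26

Line 1 (64.96, Galovia, 407 kg, £71,916.90):
Base rate for 64.96 is £5.06/kg.
Duty = 407 × £5.06 = £2,059.42.
Line 2 (48.96, Zorland, 2,909 kg, £492,871.87):
Base rate for 48.96 is 6.5% + £3.89/kg.
48.96 has an FTA preferential rate, but origin Zorland is not Tyrar; base rate stands.
Additional duty on 48.96 from Zorland: +35%. Applied ad valorem rate: 6.5% + 35% = 41.5%.
Duty = £492,871.87 × 41.5% + 2,909 × £3.89 = £215,857.84.
Total = £2,059.42 + £215,857.84 = £217,917.26.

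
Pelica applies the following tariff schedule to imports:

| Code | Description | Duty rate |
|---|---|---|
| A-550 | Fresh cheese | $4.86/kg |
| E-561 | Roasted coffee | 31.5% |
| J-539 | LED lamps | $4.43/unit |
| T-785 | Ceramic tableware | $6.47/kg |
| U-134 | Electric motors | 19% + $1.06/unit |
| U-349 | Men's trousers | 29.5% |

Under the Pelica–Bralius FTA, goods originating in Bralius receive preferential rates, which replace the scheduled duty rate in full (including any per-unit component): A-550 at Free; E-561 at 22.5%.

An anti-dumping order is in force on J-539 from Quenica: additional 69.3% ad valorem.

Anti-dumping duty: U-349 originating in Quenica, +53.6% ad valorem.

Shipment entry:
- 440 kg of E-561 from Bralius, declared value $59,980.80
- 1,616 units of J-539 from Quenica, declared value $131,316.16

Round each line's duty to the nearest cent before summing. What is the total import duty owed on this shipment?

$111,656.66

Line 1 (E-561, Bralius, 440 kg, $59,980.80):
Base rate for E-561 is 31.5%.
Origin Bralius qualifies under the Pelica–Bralius agreement and E-561 is covered: preferential rate 22.5% applies instead.
Duty = $59,980.80 × 22.5% = $13,495.68.
Line 2 (J-539, Quenica, 1,616 units, $131,316.16):
Base rate for J-539 is $4.43/unit.
Additional duty on J-539 from Quenica: +69.3% ad valorem. Applied ad valorem rate = 69.3%.
Duty = $131,316.16 × 69.3% + 1,616 × $4.43 = $98,160.98.
Total = $13,495.68 + $98,160.98 = $111,656.66.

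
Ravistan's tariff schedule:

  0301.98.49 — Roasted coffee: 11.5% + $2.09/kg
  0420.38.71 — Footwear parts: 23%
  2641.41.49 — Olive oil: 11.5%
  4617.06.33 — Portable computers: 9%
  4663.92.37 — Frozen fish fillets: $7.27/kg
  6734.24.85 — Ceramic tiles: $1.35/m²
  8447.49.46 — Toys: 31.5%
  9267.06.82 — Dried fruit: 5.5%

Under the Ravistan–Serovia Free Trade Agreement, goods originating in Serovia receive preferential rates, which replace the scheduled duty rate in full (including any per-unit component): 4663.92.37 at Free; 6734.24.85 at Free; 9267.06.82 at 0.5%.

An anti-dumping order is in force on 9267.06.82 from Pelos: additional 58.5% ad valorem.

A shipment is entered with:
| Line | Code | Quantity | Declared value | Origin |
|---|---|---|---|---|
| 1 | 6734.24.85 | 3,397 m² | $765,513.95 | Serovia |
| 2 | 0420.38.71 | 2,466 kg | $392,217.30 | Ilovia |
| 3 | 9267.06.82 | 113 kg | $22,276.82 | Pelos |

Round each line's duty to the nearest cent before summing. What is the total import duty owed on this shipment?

$104,467.14

Line 1 (6734.24.85, Serovia, 3,397 m², $765,513.95):
Base rate for 6734.24.85 is $1.35/m².
Origin Serovia qualifies under the Ravistan–Serovia agreement and 6734.24.85 is covered: preferential rate Free applies instead.
Duty = $765,513.95 × 0% = $0.00.
Line 2 (0420.38.71, Ilovia, 2,466 kg, $392,217.30):
Base rate for 0420.38.71 is 23%.
Duty = $392,217.30 × 23% = $90,209.98.
Line 3 (9267.06.82, Pelos, 113 kg, $22,276.82):
Base rate for 9267.06.82 is 5.5%.
9267.06.82 has an FTA preferential rate, but origin Pelos is not Serovia; base rate stands.
Additional duty on 9267.06.82 from Pelos: +58.5%. Applied ad valorem rate: 5.5% + 58.5% = 64%.
Duty = $22,276.82 × 64% = $14,257.16.
Total = $0.00 + $90,209.98 + $14,257.16 = $104,467.14.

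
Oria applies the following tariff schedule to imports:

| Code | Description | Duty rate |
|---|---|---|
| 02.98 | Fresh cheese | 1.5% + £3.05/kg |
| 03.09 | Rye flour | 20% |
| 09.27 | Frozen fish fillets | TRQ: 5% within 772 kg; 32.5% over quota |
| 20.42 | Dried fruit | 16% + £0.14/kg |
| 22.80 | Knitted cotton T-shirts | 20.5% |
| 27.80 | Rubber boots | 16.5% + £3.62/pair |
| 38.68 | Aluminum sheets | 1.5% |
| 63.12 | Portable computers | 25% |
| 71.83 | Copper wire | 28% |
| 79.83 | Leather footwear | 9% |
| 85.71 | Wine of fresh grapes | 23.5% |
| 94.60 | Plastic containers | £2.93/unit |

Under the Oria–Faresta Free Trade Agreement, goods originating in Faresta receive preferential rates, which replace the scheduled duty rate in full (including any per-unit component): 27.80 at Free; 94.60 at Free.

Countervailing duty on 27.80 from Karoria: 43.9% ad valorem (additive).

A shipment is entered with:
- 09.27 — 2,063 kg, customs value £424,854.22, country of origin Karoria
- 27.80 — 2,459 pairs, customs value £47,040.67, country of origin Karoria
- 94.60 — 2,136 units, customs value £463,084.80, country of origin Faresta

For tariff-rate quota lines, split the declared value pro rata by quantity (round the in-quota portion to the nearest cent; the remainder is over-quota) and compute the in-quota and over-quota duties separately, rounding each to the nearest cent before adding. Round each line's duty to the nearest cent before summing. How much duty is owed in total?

£131,670.70

Line 1 (09.27, Karoria, 2,063 kg, £424,854.22):
Code 09.27 is under a tariff-rate quota (threshold 772 kg). In-quota: 772 kg at 5%; over-quota: 1,291 kg at 32.5%.
Pro-rata value split: in-quota = £424,854.22 × 772/2,063 = £158,985.68; over-quota = £424,854.22 − £158,985.68 = £265,868.54.
In-quota duty = £158,985.68 × 5% = £7,949.28. Over-quota duty = £265,868.54 × 32.5% = £86,407.28.
Line duty = £7,949.28 + £86,407.28 = £94,356.56.
Line 2 (27.80, Karoria, 2,459 pairs, £47,040.67):
Base rate for 27.80 is 16.5% + £3.62/pair.
27.80 has an FTA preferential rate, but origin Karoria is not Faresta; base rate stands.
Additional duty on 27.80 from Karoria: +43.9%. Applied ad valorem rate: 16.5% + 43.9% = 60.4%.
Duty = £47,040.67 × 60.4% + 2,459 × £3.62 = £37,314.14.
Line 3 (94.60, Faresta, 2,136 units, £463,084.80):
Base rate for 94.60 is £2.93/unit.
Origin Faresta qualifies under the Oria–Faresta agreement and 94.60 is covered: preferential rate Free applies instead.
Duty = £463,084.80 × 0% = £0.00.
Total = £94,356.56 + £37,314.14 + £0.00 = £131,670.70.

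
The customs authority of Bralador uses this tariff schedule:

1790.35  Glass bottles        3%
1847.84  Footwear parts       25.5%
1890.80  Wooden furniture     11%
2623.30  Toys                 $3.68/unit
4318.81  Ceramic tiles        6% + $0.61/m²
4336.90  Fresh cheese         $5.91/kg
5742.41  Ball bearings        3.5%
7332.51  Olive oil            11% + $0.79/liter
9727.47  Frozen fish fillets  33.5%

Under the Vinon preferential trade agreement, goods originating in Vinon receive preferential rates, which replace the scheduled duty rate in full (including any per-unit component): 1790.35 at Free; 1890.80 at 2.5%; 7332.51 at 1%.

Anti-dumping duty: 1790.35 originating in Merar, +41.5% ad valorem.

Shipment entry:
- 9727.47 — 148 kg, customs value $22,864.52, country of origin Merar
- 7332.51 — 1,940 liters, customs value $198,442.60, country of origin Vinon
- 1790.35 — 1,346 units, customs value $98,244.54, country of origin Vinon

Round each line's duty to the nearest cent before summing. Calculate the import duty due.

Line 1 (9727.47, Merar, 148 kg, $22,864.52):
Base rate for 9727.47 is 33.5%.
Duty = $22,864.52 × 33.5% = $7,659.61.
Line 2 (7332.51, Vinon, 1,940 liters, $198,442.60):
Base rate for 7332.51 is 11% + $0.79/liter.
Origin Vinon qualifies under the Bralador–Vinon agreement and 7332.51 is covered: preferential rate 1% applies instead.
Duty = $198,442.60 × 1% = $1,984.43.
Line 3 (1790.35, Vinon, 1,346 units, $98,244.54):
Base rate for 1790.35 is 3%.
Origin Vinon qualifies under the Bralador–Vinon agreement and 1790.35 is covered: preferential rate Free applies instead.
The additional-duty order on 1790.35 targets Merar, not Vinon; it does not apply.
Duty = $98,244.54 × 0% = $0.00.
Total = $7,659.61 + $1,984.43 + $0.00 = $9,644.04.

$9,644.04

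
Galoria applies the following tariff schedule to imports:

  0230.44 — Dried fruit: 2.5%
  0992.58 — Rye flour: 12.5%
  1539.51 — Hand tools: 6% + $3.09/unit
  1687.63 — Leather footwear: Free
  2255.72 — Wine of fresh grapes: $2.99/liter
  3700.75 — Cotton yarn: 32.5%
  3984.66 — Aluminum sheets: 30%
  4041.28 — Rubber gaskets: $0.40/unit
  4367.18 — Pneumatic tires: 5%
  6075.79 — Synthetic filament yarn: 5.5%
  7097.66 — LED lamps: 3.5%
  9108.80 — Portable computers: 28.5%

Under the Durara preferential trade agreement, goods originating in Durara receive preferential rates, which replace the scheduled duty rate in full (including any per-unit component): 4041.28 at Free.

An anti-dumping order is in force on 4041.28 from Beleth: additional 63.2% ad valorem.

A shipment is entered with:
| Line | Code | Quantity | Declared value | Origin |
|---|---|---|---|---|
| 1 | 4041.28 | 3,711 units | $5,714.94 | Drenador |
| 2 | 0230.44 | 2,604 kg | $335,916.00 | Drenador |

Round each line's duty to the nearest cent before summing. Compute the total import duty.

$9,882.30

Line 1 (4041.28, Drenador, 3,711 units, $5,714.94):
Base rate for 4041.28 is $0.40/unit.
4041.28 has an FTA preferential rate, but origin Drenador is not Durara; base rate stands.
The additional-duty order on 4041.28 targets Beleth, not Drenador; it does not apply.
Duty = 3,711 × $0.40 = $1,484.40.
Line 2 (0230.44, Drenador, 2,604 kg, $335,916.00):
Base rate for 0230.44 is 2.5%.
Duty = $335,916.00 × 2.5% = $8,397.90.
Total = $1,484.40 + $8,397.90 = $9,882.30.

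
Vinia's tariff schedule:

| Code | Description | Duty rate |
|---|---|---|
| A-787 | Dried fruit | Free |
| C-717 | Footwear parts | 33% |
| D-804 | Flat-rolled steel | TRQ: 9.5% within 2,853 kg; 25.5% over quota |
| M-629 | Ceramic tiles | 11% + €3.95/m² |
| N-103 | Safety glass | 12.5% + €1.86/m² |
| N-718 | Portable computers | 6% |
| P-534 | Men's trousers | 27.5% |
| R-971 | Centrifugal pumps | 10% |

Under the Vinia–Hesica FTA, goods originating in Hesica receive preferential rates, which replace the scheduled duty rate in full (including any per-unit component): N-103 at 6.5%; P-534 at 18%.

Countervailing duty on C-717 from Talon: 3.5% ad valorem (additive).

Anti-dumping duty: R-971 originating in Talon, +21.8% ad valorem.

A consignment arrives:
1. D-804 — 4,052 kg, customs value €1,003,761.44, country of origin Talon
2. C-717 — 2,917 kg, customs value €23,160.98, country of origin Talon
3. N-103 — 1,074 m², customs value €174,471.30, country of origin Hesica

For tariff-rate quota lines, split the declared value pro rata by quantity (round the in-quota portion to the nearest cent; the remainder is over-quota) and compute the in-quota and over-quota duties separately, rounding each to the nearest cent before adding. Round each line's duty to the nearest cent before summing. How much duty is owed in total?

Line 1 (D-804, Talon, 4,052 kg, €1,003,761.44):
Code D-804 is under a tariff-rate quota (threshold 2,853 kg). In-quota: 2,853 kg at 9.5%; over-quota: 1,199 kg at 25.5%.
Pro-rata value split: in-quota = €1,003,761.44 × 2,853/4,052 = €706,745.16; over-quota = €1,003,761.44 − €706,745.16 = €297,016.28.
In-quota duty = €706,745.16 × 9.5% = €67,140.79. Over-quota duty = €297,016.28 × 25.5% = €75,739.15.
Line duty = €67,140.79 + €75,739.15 = €142,879.94.
Line 2 (C-717, Talon, 2,917 kg, €23,160.98):
Base rate for C-717 is 33%.
Additional duty on C-717 from Talon: +3.5%. Applied ad valorem rate: 33% + 3.5% = 36.5%.
Duty = €23,160.98 × 36.5% = €8,453.76.
Line 3 (N-103, Hesica, 1,074 m², €174,471.30):
Base rate for N-103 is 12.5% + €1.86/m².
Origin Hesica qualifies under the Vinia–Hesica agreement and N-103 is covered: preferential rate 6.5% applies instead.
Duty = €174,471.30 × 6.5% = €11,340.63.
Total = €142,879.94 + €8,453.76 + €11,340.63 = €162,674.33.

€162,674.33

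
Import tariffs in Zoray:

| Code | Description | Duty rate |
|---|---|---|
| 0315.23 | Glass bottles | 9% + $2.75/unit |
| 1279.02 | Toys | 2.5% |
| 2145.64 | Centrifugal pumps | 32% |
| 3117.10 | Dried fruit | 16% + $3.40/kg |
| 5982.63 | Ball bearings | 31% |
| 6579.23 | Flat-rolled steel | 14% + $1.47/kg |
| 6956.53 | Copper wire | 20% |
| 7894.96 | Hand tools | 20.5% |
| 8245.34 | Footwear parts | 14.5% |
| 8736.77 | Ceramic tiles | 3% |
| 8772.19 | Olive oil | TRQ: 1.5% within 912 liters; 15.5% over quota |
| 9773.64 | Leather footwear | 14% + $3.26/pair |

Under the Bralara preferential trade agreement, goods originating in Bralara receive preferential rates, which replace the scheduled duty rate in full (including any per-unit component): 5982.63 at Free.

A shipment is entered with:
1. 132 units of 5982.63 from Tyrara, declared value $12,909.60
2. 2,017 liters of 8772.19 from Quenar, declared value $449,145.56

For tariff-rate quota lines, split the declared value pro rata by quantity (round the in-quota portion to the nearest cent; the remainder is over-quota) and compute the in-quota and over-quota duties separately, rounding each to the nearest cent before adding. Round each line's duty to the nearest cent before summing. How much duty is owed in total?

Line 1 (5982.63, Tyrara, 132 units, $12,909.60):
Base rate for 5982.63 is 31%.
5982.63 has an FTA preferential rate, but origin Tyrara is not Bralara; base rate stands.
Duty = $12,909.60 × 31% = $4,001.98.
Line 2 (8772.19, Quenar, 2,017 liters, $449,145.56):
Code 8772.19 is under a tariff-rate quota (threshold 912 liters). In-quota: 912 liters at 1.5%; over-quota: 1,105 liters at 15.5%.
Pro-rata value split: in-quota = $449,145.56 × 912/2,017 = $203,084.16; over-quota = $449,145.56 − $203,084.16 = $246,061.40.
In-quota duty = $203,084.16 × 1.5% = $3,046.26. Over-quota duty = $246,061.40 × 15.5% = $38,139.52.
Line duty = $3,046.26 + $38,139.52 = $41,185.78.
Total = $4,001.98 + $41,185.78 = $45,187.76.

$45,187.76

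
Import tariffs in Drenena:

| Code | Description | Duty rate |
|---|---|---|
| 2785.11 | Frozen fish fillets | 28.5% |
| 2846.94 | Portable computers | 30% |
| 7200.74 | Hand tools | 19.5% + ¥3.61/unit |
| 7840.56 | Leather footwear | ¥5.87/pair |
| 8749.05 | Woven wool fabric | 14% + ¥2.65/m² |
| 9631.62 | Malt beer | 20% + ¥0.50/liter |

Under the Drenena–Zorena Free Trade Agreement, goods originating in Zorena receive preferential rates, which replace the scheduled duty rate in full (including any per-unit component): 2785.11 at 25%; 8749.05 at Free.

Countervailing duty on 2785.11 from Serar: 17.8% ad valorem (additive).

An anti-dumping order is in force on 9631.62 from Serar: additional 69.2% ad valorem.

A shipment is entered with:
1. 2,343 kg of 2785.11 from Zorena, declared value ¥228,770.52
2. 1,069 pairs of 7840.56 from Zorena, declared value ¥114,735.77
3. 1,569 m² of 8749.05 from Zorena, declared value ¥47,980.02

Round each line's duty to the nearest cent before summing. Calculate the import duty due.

Line 1 (2785.11, Zorena, 2,343 kg, ¥228,770.52):
Base rate for 2785.11 is 28.5%.
Origin Zorena qualifies under the Drenena–Zorena agreement and 2785.11 is covered: preferential rate 25% applies instead.
The additional-duty order on 2785.11 targets Serar, not Zorena; it does not apply.
Duty = ¥228,770.52 × 25% = ¥57,192.63.
Line 2 (7840.56, Zorena, 1,069 pairs, ¥114,735.77):
Base rate for 7840.56 is ¥5.87/pair.
Origin Zorena is the FTA partner but 7840.56 is not on the preference list; base rate stands.
Duty = 1,069 × ¥5.87 = ¥6,275.03.
Line 3 (8749.05, Zorena, 1,569 m², ¥47,980.02):
Base rate for 8749.05 is 14% + ¥2.65/m².
Origin Zorena qualifies under the Drenena–Zorena agreement and 8749.05 is covered: preferential rate Free applies instead.
Duty = ¥47,980.02 × 0% = ¥0.00.
Total = ¥57,192.63 + ¥6,275.03 + ¥0.00 = ¥63,467.66.

¥63,467.66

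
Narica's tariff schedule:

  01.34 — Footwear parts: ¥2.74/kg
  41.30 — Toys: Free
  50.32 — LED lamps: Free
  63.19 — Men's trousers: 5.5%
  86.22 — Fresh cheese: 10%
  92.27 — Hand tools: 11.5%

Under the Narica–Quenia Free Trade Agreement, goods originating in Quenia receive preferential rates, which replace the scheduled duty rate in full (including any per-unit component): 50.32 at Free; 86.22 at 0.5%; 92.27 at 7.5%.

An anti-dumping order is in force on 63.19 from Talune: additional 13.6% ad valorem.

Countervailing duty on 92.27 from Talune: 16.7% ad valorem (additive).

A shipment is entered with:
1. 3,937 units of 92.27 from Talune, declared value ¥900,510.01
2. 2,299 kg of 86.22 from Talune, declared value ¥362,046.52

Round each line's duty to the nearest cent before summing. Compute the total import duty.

¥290,148.47

Line 1 (92.27, Talune, 3,937 units, ¥900,510.01):
Base rate for 92.27 is 11.5%.
92.27 has an FTA preferential rate, but origin Talune is not Quenia; base rate stands.
Additional duty on 92.27 from Talune: +16.7%. Applied ad valorem rate: 11.5% + 16.7% = 28.2%.
Duty = ¥900,510.01 × 28.2% = ¥253,943.82.
Line 2 (86.22, Talune, 2,299 kg, ¥362,046.52):
Base rate for 86.22 is 10%.
86.22 has an FTA preferential rate, but origin Talune is not Quenia; base rate stands.
Duty = ¥362,046.52 × 10% = ¥36,204.65.
Total = ¥253,943.82 + ¥36,204.65 = ¥290,148.47.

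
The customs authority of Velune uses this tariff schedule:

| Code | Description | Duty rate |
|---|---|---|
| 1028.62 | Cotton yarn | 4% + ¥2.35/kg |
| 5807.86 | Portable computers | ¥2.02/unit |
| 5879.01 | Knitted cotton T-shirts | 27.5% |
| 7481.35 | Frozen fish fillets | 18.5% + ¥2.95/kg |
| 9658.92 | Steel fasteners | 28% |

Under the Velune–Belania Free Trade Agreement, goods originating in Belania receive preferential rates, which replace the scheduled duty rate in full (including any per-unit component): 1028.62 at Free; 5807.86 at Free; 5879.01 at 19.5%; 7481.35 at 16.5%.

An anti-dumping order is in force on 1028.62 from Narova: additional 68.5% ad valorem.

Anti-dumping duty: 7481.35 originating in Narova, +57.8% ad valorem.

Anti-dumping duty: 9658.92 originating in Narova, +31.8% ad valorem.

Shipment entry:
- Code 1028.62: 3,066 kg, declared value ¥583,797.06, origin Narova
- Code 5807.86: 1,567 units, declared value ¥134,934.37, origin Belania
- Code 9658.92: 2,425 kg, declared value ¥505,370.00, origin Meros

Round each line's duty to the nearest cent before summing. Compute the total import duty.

¥571,961.57

Line 1 (1028.62, Narova, 3,066 kg, ¥583,797.06):
Base rate for 1028.62 is 4% + ¥2.35/kg.
1028.62 has an FTA preferential rate, but origin Narova is not Belania; base rate stands.
Additional duty on 1028.62 from Narova: +68.5%. Applied ad valorem rate: 4% + 68.5% = 72.5%.
Duty = ¥583,797.06 × 72.5% + 3,066 × ¥2.35 = ¥430,457.97.
Line 2 (5807.86, Belania, 1,567 units, ¥134,934.37):
Base rate for 5807.86 is ¥2.02/unit.
Origin Belania qualifies under the Velune–Belania agreement and 5807.86 is covered: preferential rate Free applies instead.
Duty = ¥134,934.37 × 0% = ¥0.00.
Line 3 (9658.92, Meros, 2,425 kg, ¥505,370.00):
Base rate for 9658.92 is 28%.
The additional-duty order on 9658.92 targets Narova, not Meros; it does not apply.
Duty = ¥505,370.00 × 28% = ¥141,503.60.
Total = ¥430,457.97 + ¥0.00 + ¥141,503.60 = ¥571,961.57.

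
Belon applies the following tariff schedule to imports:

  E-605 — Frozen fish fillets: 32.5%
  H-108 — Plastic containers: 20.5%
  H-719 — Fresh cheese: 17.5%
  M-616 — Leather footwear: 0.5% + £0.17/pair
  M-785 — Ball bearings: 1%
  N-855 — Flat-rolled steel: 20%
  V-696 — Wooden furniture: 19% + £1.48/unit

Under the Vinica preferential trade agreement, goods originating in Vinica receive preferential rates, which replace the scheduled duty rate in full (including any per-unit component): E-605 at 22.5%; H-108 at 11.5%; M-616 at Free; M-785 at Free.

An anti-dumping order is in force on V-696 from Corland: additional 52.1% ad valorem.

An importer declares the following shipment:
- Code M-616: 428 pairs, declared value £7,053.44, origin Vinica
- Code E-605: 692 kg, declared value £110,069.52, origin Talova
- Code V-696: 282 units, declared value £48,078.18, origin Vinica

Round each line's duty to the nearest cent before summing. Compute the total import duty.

£45,324.80

Line 1 (M-616, Vinica, 428 pairs, £7,053.44):
Base rate for M-616 is 0.5% + £0.17/pair.
Origin Vinica qualifies under the Belon–Vinica agreement and M-616 is covered: preferential rate Free applies instead.
Duty = £7,053.44 × 0% = £0.00.
Line 2 (E-605, Talova, 692 kg, £110,069.52):
Base rate for E-605 is 32.5%.
E-605 has an FTA preferential rate, but origin Talova is not Vinica; base rate stands.
Duty = £110,069.52 × 32.5% = £35,772.59.
Line 3 (V-696, Vinica, 282 units, £48,078.18):
Base rate for V-696 is 19% + £1.48/unit.
Origin Vinica is the FTA partner but V-696 is not on the preference list; base rate stands.
The additional-duty order on V-696 targets Corland, not Vinica; it does not apply.
Duty = £48,078.18 × 19% + 282 × £1.48 = £9,552.21.
Total = £0.00 + £35,772.59 + £9,552.21 = £45,324.80.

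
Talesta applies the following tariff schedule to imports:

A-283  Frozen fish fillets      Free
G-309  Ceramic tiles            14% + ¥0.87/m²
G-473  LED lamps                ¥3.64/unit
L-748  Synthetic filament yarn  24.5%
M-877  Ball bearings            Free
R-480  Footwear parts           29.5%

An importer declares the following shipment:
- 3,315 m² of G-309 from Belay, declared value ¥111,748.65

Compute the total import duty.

Line 1 (G-309, Belay, 3,315 m², ¥111,748.65):
Base rate for G-309 is 14% + ¥0.87/m².
Duty = ¥111,748.65 × 14% + 3,315 × ¥0.87 = ¥18,528.86.

¥18,528.86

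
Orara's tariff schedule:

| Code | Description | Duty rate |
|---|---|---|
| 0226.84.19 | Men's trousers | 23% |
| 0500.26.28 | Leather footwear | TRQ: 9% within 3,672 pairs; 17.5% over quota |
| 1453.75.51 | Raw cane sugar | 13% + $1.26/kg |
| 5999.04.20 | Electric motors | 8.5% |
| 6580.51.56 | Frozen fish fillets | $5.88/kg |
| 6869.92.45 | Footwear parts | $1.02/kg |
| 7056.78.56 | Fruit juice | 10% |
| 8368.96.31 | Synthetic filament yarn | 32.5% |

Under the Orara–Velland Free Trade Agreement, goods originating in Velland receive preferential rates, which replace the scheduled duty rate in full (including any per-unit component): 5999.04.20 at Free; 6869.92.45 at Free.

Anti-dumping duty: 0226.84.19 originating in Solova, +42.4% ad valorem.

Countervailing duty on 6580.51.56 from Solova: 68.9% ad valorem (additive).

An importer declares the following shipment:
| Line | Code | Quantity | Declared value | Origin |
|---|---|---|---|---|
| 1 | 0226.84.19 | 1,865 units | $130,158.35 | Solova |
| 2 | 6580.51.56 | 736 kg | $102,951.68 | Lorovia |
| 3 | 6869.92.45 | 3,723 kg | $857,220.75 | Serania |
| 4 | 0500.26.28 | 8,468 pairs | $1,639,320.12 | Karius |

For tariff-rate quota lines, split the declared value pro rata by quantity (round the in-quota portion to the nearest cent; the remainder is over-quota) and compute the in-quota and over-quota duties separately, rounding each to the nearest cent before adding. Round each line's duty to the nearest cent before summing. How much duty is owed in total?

Line 1 (0226.84.19, Solova, 1,865 units, $130,158.35):
Base rate for 0226.84.19 is 23%.
Additional duty on 0226.84.19 from Solova: +42.4%. Applied ad valorem rate: 23% + 42.4% = 65.4%.
Duty = $130,158.35 × 65.4% = $85,123.56.
Line 2 (6580.51.56, Lorovia, 736 kg, $102,951.68):
Base rate for 6580.51.56 is $5.88/kg.
The additional-duty order on 6580.51.56 targets Solova, not Lorovia; it does not apply.
Duty = 736 × $5.88 = $4,327.68.
Line 3 (6869.92.45, Serania, 3,723 kg, $857,220.75):
Base rate for 6869.92.45 is $1.02/kg.
6869.92.45 has an FTA preferential rate, but origin Serania is not Velland; base rate stands.
Duty = 3,723 × $1.02 = $3,797.46.
Line 4 (0500.26.28, Karius, 8,468 pairs, $1,639,320.12):
Code 0500.26.28 is under a tariff-rate quota (threshold 3,672 pairs). In-quota: 3,672 pairs at 9%; over-quota: 4,796 pairs at 17.5%.
Pro-rata value split: in-quota = $1,639,320.12 × 3,672/8,468 = $710,862.48; over-quota = $1,639,320.12 − $710,862.48 = $928,457.64.
In-quota duty = $710,862.48 × 9% = $63,977.62. Over-quota duty = $928,457.64 × 17.5% = $162,480.09.
Line duty = $63,977.62 + $162,480.09 = $226,457.71.
Total = $85,123.56 + $4,327.68 + $3,797.46 + $226,457.71 = $319,706.41.

$319,706.41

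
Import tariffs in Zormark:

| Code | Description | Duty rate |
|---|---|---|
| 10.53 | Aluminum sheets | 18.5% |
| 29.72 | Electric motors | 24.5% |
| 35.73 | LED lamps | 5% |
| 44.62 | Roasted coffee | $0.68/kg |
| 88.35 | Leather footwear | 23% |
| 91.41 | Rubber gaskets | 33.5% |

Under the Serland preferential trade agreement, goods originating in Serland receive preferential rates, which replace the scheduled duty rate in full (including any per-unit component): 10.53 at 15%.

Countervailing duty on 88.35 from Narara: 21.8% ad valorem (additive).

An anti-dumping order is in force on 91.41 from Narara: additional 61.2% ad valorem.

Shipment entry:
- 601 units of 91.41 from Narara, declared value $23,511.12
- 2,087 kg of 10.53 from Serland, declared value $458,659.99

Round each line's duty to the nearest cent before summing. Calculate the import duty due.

Line 1 (91.41, Narara, 601 units, $23,511.12):
Base rate for 91.41 is 33.5%.
Additional duty on 91.41 from Narara: +61.2%. Applied ad valorem rate: 33.5% + 61.2% = 94.7%.
Duty = $23,511.12 × 94.7% = $22,265.03.
Line 2 (10.53, Serland, 2,087 kg, $458,659.99):
Base rate for 10.53 is 18.5%.
Origin Serland qualifies under the Zormark–Serland agreement and 10.53 is covered: preferential rate 15% applies instead.
Duty = $458,659.99 × 15% = $68,799.00.
Total = $22,265.03 + $68,799.00 = $91,064.03.

$91,064.03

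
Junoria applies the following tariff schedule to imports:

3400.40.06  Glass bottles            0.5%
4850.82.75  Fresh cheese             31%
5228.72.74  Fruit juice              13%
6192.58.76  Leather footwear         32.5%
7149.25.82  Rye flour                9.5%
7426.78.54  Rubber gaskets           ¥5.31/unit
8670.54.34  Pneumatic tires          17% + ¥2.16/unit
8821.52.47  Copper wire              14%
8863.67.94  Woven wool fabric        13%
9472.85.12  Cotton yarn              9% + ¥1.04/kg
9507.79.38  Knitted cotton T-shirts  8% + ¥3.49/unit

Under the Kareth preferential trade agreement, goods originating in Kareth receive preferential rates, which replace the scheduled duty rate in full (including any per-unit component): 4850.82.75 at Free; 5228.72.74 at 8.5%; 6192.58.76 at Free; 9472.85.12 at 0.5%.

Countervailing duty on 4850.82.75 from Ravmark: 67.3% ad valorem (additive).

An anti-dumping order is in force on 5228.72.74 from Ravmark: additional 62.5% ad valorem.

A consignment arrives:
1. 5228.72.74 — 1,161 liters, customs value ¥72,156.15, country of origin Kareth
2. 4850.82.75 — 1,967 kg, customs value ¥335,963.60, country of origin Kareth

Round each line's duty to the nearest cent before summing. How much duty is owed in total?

Line 1 (5228.72.74, Kareth, 1,161 liters, ¥72,156.15):
Base rate for 5228.72.74 is 13%.
Origin Kareth qualifies under the Junoria–Kareth agreement and 5228.72.74 is covered: preferential rate 8.5% applies instead.
The additional-duty order on 5228.72.74 targets Ravmark, not Kareth; it does not apply.
Duty = ¥72,156.15 × 8.5% = ¥6,133.27.
Line 2 (4850.82.75, Kareth, 1,967 kg, ¥335,963.60):
Base rate for 4850.82.75 is 31%.
Origin Kareth qualifies under the Junoria–Kareth agreement and 4850.82.75 is covered: preferential rate Free applies instead.
The additional-duty order on 4850.82.75 targets Ravmark, not Kareth; it does not apply.
Duty = ¥335,963.60 × 0% = ¥0.00.
Total = ¥6,133.27 + ¥0.00 = ¥6,133.27.

¥6,133.27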